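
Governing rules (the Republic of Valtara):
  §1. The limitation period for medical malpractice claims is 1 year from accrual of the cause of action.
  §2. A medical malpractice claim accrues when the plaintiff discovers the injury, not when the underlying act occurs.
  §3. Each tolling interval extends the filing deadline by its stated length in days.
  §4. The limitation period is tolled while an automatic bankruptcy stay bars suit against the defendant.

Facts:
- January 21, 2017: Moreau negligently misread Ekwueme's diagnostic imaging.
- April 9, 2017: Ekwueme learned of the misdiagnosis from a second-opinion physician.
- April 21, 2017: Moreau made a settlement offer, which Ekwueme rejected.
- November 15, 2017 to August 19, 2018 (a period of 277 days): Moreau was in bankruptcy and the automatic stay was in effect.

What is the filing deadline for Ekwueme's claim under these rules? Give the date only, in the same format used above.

January 11, 2019

Accrual is tied to discovery, so the period began on April 9, 2017 rather than on January 21, 2017 when the act occurred.
1 year from April 9, 2017 is April 9, 2018.
Because the automatic bankruptcy stay ran from November 15, 2017 to August 19, 2018, the deadline is extended by 277 days to January 11, 2019.
None of the other events listed affects the running of the period under the stated rules.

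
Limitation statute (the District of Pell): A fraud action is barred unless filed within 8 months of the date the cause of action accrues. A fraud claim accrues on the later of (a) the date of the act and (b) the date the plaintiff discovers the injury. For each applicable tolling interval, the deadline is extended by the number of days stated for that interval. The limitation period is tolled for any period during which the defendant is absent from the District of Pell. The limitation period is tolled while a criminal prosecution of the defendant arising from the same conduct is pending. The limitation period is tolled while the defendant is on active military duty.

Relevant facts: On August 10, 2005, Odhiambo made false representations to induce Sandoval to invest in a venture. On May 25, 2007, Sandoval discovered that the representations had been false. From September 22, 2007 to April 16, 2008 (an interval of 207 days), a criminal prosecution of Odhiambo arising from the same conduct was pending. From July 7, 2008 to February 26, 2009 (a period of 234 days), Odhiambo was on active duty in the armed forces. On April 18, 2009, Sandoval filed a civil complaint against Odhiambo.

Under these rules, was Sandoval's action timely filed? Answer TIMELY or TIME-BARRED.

TIME-BARRED

Taking the later of the act (August 10, 2005) and discovery (May 25, 2007), the claim accrued on May 25, 2007.
The untolled deadline — 8 months after May 25, 2007 — is January 25, 2008.
The period was tolled for 207 days by the pending criminal prosecution (September 22, 2007 to April 16, 2008), pushing the deadline to August 19, 2008.
Because the defendant's active military service ran from July 7, 2008 to February 26, 2009, the deadline is extended by 234 days to April 10, 2009.
Sandoval filed on April 18, 2009, after the April 10, 2009 deadline, so the action is time-barred.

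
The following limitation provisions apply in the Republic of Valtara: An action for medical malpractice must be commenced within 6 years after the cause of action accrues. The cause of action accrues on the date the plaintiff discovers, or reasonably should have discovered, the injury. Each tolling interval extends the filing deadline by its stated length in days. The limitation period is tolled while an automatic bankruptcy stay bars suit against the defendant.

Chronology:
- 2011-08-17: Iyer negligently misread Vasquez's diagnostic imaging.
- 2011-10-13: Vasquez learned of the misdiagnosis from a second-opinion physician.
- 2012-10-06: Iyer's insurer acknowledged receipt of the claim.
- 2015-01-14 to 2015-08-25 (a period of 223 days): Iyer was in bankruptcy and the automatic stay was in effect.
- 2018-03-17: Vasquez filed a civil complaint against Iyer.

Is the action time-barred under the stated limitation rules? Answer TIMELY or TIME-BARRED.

Accrual is tied to discovery, so the period began on 2011-10-13 rather than on 2011-08-17 when the act occurred.
6 years from 2011-10-13 is 2017-10-13.
The period was tolled for 223 days by the automatic bankruptcy stay (2015-01-14 to 2015-08-25), pushing the deadline to 2018-05-24.
The other events in the timeline have no effect on the limitation period under the stated rules.
The 2018-03-17 filing precedes the 2018-05-24 deadline; the claim is timely.

TIMELY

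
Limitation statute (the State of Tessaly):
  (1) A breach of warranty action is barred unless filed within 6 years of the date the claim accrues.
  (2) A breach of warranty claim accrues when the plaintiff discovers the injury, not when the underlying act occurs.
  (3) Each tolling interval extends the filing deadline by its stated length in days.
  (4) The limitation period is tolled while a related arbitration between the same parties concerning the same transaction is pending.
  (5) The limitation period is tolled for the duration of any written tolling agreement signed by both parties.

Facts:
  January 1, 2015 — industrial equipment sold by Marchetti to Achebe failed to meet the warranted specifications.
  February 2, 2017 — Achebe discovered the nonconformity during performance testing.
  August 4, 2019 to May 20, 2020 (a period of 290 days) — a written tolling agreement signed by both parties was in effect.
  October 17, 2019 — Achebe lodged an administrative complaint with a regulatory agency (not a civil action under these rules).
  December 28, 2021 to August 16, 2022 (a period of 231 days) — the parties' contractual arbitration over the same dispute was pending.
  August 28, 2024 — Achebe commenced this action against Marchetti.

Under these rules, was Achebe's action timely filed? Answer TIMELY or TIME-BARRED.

TIME-BARRED

Under the discovery rule, the claim accrued on February 2, 2017, when Achebe discovered the injury — not on the January 1, 2015 date of the underlying act.
Adding the 6 years base period to February 2, 2017 gives a deadline of February 2, 2023, before any tolling.
The written tolling agreement from August 4, 2019 to May 20, 2020 tolled the period for 290 days, extending the deadline to November 19, 2023.
Because the pending related arbitration ran from December 28, 2021 to August 16, 2022, the deadline is extended by 231 days to July 7, 2024.
None of the other events listed affects the running of the period under the stated rules.
Achebe filed on August 28, 2024, after the July 7, 2024 deadline, so the action is time-barred.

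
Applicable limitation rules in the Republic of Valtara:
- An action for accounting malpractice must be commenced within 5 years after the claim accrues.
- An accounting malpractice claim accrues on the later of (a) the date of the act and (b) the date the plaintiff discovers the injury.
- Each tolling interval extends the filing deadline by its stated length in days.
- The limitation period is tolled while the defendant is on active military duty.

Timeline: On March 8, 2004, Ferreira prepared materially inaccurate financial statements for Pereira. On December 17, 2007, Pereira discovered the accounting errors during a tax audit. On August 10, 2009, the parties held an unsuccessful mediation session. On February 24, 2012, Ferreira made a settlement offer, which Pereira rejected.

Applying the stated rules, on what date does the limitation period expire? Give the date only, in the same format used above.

Taking the later of the act (March 8, 2004) and discovery (December 17, 2007), the claim accrued on December 17, 2007.
5 years from December 17, 2007 is December 17, 2012.
Nothing else in the chronology tolls or restarts the period.

December 17, 2012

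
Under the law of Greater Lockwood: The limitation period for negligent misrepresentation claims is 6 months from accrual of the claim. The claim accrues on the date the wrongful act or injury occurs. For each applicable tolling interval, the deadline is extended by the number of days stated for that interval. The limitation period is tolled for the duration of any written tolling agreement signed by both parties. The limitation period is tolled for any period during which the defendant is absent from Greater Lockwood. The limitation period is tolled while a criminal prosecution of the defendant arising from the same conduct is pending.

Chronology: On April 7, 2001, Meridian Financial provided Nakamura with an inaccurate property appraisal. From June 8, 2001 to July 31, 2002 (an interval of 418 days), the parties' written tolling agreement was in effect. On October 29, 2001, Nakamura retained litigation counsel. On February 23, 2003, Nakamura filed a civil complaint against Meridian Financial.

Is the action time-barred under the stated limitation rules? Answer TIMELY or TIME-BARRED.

The limitation period began to run on April 7, 2001.
The untolled deadline — 6 months after April 7, 2001 — is October 7, 2001.
The written tolling agreement from June 8, 2001 to July 31, 2002 tolled the period for 418 days, extending the deadline to November 29, 2002.
None of the other events listed affects the running of the period under the stated rules.
Filing on February 23, 2003 missed the November 29, 2002 deadline — the action is time-barred.

TIME-BARRED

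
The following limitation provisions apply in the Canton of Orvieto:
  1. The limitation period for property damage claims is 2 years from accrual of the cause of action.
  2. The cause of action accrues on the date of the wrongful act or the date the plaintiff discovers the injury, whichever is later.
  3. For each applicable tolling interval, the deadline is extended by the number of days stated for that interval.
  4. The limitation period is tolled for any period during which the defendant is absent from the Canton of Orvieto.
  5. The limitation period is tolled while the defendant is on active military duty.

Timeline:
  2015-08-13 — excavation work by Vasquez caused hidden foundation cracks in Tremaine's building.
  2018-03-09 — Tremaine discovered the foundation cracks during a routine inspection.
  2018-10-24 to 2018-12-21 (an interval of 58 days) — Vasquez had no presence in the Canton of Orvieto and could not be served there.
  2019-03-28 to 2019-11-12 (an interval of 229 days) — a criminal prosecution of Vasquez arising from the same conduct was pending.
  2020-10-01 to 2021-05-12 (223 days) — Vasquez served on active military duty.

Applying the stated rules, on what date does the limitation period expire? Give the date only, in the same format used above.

Taking the later of the act (2015-08-13) and discovery (2018-03-09), the claim accrued on 2018-03-09.
2 years from 2018-03-09 is 2020-03-09.
The defendant's absence from the jurisdiction from 2018-10-24 to 2018-12-21 tolled the period for 58 days, extending the deadline to 2020-05-06.
The defendant's active military service from 2020-10-01 to 2021-05-12 began after the period had already run on 2020-05-06, so it has no tolling effect.
No stated provision tolls the period for a criminal prosecution, so the interval from 2019-03-28 to 2019-11-12 has no effect on the deadline.

2020-05-06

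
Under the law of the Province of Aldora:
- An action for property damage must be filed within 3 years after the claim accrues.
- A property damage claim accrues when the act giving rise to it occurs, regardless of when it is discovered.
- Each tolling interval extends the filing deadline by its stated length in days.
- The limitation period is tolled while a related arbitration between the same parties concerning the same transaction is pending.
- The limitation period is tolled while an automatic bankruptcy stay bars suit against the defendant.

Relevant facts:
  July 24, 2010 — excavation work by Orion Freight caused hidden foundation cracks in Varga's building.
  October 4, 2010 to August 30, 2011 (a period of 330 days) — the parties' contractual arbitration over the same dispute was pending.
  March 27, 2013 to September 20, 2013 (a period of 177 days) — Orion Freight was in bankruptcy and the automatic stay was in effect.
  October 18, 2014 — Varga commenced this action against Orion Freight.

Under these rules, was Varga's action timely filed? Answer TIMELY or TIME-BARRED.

TIMELY

The claim accrued on July 24, 2010, when the wrongful act occurred.
3 years from July 24, 2010 is July 24, 2013.
The pending related arbitration from October 4, 2010 to August 30, 2011 tolled the period for 330 days, extending the deadline to June 19, 2014.
Because the automatic bankruptcy stay ran from March 27, 2013 to September 20, 2013, the deadline is extended by 177 days to December 13, 2014.
The October 18, 2014 filing precedes the December 13, 2014 deadline; the claim is timely.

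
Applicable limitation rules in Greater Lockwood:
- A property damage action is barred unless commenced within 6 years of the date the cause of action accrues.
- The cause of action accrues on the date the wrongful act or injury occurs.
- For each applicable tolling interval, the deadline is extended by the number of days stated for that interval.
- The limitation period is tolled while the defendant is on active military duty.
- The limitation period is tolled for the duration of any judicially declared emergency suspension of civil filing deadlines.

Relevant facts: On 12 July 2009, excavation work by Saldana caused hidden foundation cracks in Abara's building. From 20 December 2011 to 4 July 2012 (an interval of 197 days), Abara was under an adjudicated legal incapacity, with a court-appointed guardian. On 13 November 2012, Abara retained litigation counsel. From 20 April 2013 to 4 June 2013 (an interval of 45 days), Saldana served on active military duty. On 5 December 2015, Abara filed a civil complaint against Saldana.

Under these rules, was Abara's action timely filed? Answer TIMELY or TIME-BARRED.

The claim accrued on 12 July 2009, when the wrongful act occurred.
The untolled deadline — 6 years after 12 July 2009 — is 12 July 2015.
The defendant's active military service from 20 April 2013 to 4 June 2013 tolled the period for 45 days, extending the deadline to 26 August 2015.
Although the plaintiff's incapacity ran from 20 December 2011 to 4 July 2012, the stated rules do not make that a tolling event, so it is disregarded.
Nothing else in the chronology tolls or restarts the period.
Abara filed on 5 December 2015, after the 26 August 2015 deadline, so the action is time-barred.

TIME-BARRED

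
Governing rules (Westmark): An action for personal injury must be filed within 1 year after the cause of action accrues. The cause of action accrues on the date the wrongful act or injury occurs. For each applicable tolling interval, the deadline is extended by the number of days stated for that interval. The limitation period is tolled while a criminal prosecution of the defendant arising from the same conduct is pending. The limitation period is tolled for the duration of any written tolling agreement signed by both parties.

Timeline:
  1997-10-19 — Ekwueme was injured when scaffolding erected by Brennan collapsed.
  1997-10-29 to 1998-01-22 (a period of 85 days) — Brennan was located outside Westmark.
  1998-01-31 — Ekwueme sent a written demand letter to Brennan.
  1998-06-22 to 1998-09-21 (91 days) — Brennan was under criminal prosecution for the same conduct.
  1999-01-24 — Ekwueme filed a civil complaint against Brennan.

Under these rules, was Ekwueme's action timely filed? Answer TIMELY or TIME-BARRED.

The limitation period began to run on 1997-10-19.
1 year from 1997-10-19 is 1998-10-19.
The period was tolled for 91 days by the pending criminal prosecution (1998-06-22 to 1998-09-21), pushing the deadline to 1999-01-18.
The defendant's absence from the jurisdiction from 1997-10-29 to 1998-01-22 does not toll the period, because no stated rule makes the defendant's absence a tolling event.
Nothing else in the chronology tolls or restarts the period.
The 1999-01-24 filing falls after the 1999-01-18 deadline; the claim is time-barred.

TIME-BARRED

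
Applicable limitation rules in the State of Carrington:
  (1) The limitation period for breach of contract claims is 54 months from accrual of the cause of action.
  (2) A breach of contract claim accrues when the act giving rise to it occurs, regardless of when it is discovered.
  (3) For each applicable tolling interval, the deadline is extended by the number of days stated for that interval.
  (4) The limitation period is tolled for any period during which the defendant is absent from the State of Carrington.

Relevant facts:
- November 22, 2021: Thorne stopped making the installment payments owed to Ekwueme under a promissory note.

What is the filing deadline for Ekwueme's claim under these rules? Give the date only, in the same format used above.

May 22, 2026

The limitation period began to run on November 22, 2021.
54 months from November 22, 2021 is May 22, 2026.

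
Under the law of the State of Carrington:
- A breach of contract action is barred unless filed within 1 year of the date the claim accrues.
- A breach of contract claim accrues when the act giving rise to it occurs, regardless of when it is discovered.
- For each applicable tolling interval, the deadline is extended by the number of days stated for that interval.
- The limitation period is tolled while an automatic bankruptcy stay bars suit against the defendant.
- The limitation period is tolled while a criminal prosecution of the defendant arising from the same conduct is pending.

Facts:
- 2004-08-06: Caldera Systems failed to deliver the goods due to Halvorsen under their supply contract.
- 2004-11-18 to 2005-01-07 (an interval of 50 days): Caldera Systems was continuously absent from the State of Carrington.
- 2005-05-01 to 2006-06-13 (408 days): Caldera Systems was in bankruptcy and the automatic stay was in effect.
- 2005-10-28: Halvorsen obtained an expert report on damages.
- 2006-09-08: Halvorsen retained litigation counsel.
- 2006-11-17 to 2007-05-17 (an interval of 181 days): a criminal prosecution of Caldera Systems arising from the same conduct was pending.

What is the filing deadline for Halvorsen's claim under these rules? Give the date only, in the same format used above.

2006-09-18

The claim accrued on 2004-08-06, when the wrongful act occurred.
The untolled deadline — 1 year after 2004-08-06 — is 2005-08-06.
Because the automatic bankruptcy stay ran from 2005-05-01 to 2006-06-13, the deadline is extended by 408 days to 2006-09-18.
The pending criminal prosecution from 2006-11-17 to 2007-05-17 began after the period had already run on 2006-09-18, so it has no tolling effect.
No stated provision tolls the period for the defendant's absence, so the interval from 2004-11-18 to 2005-01-07 has no effect on the deadline.
Nothing else in the chronology tolls or restarts the period.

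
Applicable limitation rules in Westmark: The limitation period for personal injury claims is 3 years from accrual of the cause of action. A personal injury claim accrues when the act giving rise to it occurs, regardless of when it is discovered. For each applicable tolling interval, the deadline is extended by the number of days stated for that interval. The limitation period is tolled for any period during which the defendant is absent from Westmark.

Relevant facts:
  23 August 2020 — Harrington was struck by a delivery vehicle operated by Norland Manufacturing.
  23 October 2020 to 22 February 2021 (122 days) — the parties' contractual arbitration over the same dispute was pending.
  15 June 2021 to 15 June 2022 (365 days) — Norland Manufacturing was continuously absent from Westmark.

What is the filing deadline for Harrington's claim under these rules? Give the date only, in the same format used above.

The claim accrued on 23 August 2020, when the wrongful act occurred.
The untolled deadline — 3 years after 23 August 2020 — is 23 August 2023.
Because the defendant's absence from the jurisdiction ran from 15 June 2021 to 15 June 2022, the deadline is extended by 365 days to 22 August 2024.
No stated provision tolls the period for a pending arbitration, so the interval from 23 October 2020 to 22 February 2021 has no effect on the deadline.

22 August 2024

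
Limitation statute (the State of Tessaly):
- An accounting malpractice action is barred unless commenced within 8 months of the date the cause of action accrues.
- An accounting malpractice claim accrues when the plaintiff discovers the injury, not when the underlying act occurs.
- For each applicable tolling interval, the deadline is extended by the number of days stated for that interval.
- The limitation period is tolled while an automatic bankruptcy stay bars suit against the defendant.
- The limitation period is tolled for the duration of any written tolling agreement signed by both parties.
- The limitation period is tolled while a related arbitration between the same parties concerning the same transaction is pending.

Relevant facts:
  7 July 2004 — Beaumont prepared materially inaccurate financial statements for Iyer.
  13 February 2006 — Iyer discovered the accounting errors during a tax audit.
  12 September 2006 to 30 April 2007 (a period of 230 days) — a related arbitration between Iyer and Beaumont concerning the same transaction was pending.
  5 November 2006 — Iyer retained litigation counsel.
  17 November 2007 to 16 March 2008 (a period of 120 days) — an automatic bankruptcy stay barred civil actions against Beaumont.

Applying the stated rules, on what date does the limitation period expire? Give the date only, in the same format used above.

31 May 2007

The claim did not accrue until Iyer discovered the injury on 13 February 2006; the 7 July 2004 act date does not start the clock under the stated rule.
8 months from 13 February 2006 is 13 October 2006.
Because the pending related arbitration ran from 12 September 2006 to 30 April 2007, the deadline is extended by 230 days to 31 May 2007.
By the time the automatic bankruptcy stay began on 17 November 2007, the limitation period had already expired on 31 May 2007; that interval cannot revive it.
None of the other events listed affects the running of the period under the stated rules.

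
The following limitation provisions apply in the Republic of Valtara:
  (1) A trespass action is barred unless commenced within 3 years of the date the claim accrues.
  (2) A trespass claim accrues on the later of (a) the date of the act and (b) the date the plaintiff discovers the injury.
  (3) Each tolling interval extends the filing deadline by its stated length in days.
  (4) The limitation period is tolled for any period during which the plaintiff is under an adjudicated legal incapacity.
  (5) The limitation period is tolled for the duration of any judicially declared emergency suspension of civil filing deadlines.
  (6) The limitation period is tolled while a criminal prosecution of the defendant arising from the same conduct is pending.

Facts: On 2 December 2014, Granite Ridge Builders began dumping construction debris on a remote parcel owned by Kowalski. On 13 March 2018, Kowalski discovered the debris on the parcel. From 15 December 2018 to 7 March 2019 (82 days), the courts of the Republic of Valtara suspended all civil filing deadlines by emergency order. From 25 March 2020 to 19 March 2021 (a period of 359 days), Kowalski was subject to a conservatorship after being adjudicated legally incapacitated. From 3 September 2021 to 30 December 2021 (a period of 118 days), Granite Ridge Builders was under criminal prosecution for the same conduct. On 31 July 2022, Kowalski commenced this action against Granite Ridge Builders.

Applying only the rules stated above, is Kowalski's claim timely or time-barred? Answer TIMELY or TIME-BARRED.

The claim accrued on 13 March 2018 — the later of the 2 December 2014 act and the 13 March 2018 discovery.
The untolled deadline — 3 years after 13 March 2018 — is 13 March 2021.
Because the emergency suspension of filing deadlines ran from 15 December 2018 to 7 March 2019, the deadline is extended by 82 days to 3 June 2021.
The period was tolled for 359 days by the plaintiff's legal incapacity (25 March 2020 to 19 March 2021), pushing the deadline to 28 May 2022.
Because the pending criminal prosecution ran from 3 September 2021 to 30 December 2021, the deadline is extended by 118 days to 23 September 2022.
Kowalski filed on 31 July 2022, before the 23 September 2022 deadline, so the action is timely.

TIMELY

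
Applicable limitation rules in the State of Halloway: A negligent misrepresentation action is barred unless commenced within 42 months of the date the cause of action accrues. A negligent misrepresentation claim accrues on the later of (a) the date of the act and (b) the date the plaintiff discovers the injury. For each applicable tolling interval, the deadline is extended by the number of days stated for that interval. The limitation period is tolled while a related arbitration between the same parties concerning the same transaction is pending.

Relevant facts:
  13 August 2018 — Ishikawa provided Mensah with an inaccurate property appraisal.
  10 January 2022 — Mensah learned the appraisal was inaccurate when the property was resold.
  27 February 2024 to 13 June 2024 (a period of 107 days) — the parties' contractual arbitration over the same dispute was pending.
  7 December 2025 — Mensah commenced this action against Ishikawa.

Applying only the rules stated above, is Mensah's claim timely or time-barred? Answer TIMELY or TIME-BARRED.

TIME-BARRED

Taking the later of the act (13 August 2018) and discovery (10 January 2022), the claim accrued on 10 January 2022.
The untolled deadline — 42 months after 10 January 2022 — is 10 July 2025.
The period was tolled for 107 days by the pending related arbitration (27 February 2024 to 13 June 2024), pushing the deadline to 25 October 2025.
Mensah filed on 7 December 2025, after the 25 October 2025 deadline, so the action is time-barred.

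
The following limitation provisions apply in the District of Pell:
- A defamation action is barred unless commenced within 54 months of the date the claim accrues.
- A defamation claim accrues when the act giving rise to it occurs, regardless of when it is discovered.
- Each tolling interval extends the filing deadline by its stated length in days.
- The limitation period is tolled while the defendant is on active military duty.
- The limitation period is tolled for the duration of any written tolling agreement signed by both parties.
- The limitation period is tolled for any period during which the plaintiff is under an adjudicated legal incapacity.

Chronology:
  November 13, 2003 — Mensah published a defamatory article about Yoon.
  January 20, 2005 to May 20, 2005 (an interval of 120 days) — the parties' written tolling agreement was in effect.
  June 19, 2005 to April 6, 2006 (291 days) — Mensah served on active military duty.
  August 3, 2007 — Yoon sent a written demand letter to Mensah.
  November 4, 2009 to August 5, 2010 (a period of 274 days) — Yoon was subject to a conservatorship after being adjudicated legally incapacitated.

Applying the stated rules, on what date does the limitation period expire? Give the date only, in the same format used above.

The claim accrued on November 13, 2003, the date of the act.
Adding the 54 months base period to November 13, 2003 gives a deadline of May 13, 2008, before any tolling.
The period was tolled for 120 days by the written tolling agreement (January 20, 2005 to May 20, 2005), pushing the deadline to September 10, 2008.
The period was tolled for 291 days by the defendant's active military service (June 19, 2005 to April 6, 2006), pushing the deadline to June 28, 2009.
By the time the plaintiff's legal incapacity began on November 4, 2009, the limitation period had already expired on June 28, 2009; that interval cannot revive it.
The other events in the timeline have no effect on the limitation period under the stated rules.

June 28, 2009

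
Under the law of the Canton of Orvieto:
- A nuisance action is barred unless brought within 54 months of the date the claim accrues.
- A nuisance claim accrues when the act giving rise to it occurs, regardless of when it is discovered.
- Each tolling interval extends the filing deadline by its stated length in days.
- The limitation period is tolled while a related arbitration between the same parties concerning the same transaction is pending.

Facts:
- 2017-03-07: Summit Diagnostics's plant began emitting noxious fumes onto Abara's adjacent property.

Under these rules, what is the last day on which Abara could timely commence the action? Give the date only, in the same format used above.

2021-09-07

The limitation period began to run on 2017-03-07.
Adding the 54 months base period to 2017-03-07 gives a deadline of 2021-09-07, before any tolling.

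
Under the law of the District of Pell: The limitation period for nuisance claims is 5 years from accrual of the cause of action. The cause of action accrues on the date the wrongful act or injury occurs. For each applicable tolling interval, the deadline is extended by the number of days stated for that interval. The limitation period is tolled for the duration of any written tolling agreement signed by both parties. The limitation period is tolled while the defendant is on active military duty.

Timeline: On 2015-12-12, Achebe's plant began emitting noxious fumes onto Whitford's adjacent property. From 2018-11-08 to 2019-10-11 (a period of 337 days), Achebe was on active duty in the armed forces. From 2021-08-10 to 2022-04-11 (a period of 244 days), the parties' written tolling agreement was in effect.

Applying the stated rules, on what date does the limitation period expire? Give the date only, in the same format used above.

2022-07-16

The cause of action accrued on 2015-12-12, the date of the act.
Adding the 5 years base period to 2015-12-12 gives a deadline of 2020-12-12, before any tolling.
The period was tolled for 337 days by the defendant's active military service (2018-11-08 to 2019-10-11), pushing the deadline to 2021-11-14.
The written tolling agreement from 2021-08-10 to 2022-04-11 tolled the period for 244 days, extending the deadline to 2022-07-16.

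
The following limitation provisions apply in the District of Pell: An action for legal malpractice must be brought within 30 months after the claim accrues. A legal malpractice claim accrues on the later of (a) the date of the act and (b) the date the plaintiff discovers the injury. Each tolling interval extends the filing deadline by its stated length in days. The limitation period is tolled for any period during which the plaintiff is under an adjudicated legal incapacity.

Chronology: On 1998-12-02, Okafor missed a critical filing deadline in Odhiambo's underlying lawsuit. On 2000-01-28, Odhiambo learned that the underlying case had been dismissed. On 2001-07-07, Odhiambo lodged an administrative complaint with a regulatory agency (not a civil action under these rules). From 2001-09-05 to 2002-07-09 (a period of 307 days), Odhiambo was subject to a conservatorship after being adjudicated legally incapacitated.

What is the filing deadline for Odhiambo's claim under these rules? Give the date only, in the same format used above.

2003-05-31

Taking the later of the act (1998-12-02) and discovery (2000-01-28), the claim accrued on 2000-01-28.
The untolled deadline — 30 months after 2000-01-28 — is 2002-07-28.
Because the plaintiff's legal incapacity ran from 2001-09-05 to 2002-07-09, the deadline is extended by 307 days to 2003-05-31.
None of the other events listed affects the running of the period under the stated rules.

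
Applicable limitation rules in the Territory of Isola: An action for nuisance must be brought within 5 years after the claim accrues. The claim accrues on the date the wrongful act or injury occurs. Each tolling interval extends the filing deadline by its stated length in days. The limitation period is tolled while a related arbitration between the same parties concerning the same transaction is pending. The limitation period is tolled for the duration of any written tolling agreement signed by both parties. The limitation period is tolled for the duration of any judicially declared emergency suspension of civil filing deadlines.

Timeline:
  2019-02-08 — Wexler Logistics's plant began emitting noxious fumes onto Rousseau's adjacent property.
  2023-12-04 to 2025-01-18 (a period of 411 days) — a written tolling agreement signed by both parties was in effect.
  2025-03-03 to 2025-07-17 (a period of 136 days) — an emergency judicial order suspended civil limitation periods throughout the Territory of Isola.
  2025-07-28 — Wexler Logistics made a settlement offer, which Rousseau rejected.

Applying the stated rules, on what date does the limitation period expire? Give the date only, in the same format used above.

The limitation period began to run on 2019-02-08.
5 years from 2019-02-08 is 2024-02-08.
The period was tolled for 411 days by the written tolling agreement (2023-12-04 to 2025-01-18), pushing the deadline to 2025-03-25.
The period was tolled for 136 days by the emergency suspension of filing deadlines (2025-03-03 to 2025-07-17), pushing the deadline to 2025-08-08.
Nothing else in the chronology tolls or restarts the period.

2025-08-08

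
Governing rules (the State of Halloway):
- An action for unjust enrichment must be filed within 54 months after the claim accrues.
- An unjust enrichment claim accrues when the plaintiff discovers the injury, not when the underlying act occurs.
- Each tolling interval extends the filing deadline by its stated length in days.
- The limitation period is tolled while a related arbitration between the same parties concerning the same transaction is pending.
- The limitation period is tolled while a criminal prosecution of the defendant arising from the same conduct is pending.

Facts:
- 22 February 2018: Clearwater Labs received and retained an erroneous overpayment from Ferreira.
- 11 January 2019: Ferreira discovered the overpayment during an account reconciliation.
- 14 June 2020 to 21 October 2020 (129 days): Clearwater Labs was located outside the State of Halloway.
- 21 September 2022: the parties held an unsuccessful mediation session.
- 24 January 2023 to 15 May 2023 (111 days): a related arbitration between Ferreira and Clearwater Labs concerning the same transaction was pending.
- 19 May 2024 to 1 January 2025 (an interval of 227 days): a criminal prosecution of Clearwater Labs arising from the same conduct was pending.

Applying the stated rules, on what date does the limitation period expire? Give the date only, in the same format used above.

30 October 2023

Under the discovery rule, the claim accrued on 11 January 2019, when Ferreira discovered the injury — not on the 22 February 2018 date of the underlying act.
Adding the 54 months base period to 11 January 2019 gives a deadline of 11 July 2023, before any tolling.
The period was tolled for 111 days by the pending related arbitration (24 January 2023 to 15 May 2023), pushing the deadline to 30 October 2023.
By the time the pending criminal prosecution began on 19 May 2024, the limitation period had already expired on 30 October 2023; that interval cannot revive it.
The defendant's absence from the jurisdiction from 14 June 2020 to 21 October 2020 does not toll the period, because no stated rule makes the defendant's absence a tolling event.
None of the other events listed affects the running of the period under the stated rules.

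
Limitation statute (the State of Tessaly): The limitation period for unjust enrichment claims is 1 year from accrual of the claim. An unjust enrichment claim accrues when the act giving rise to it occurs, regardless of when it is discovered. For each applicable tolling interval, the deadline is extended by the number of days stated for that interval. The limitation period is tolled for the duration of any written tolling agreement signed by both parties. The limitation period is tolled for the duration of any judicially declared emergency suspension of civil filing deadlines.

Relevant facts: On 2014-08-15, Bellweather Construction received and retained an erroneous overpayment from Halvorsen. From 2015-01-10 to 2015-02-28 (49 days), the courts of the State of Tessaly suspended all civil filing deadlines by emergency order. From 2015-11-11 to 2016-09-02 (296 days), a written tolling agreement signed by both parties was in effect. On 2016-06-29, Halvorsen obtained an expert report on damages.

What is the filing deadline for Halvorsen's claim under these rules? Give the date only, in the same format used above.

2015-10-03

The claim accrued on 2014-08-15, the date of the act.
Adding the 1 year base period to 2014-08-15 gives a deadline of 2015-08-15, before any tolling.
Because the emergency suspension of filing deadlines ran from 2015-01-10 to 2015-02-28, the deadline is extended by 49 days to 2015-10-03.
By the time the written tolling agreement began on 2015-11-11, the limitation period had already expired on 2015-10-03; that interval cannot revive it.
None of the other events listed affects the running of the period under the stated rules.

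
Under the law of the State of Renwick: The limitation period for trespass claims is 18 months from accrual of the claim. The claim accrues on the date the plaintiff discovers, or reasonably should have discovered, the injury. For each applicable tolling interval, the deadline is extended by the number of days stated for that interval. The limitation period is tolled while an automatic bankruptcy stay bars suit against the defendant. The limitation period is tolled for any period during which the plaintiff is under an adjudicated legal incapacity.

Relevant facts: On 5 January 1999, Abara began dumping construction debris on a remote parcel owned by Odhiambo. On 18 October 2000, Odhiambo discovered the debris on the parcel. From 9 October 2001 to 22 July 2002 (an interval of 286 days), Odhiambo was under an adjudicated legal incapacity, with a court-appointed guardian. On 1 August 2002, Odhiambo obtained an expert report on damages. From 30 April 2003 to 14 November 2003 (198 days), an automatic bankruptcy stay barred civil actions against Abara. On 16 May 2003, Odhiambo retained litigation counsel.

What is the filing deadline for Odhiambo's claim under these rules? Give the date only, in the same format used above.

29 January 2003

Accrual is tied to discovery, so the period began on 18 October 2000 rather than on 5 January 1999 when the act occurred.
The untolled deadline — 18 months after 18 October 2000 — is 18 April 2002.
The plaintiff's legal incapacity from 9 October 2001 to 22 July 2002 tolled the period for 286 days, extending the deadline to 29 January 2003.
By the time the automatic bankruptcy stay began on 30 April 2003, the limitation period had already expired on 29 January 2003; that interval cannot revive it.
The other events in the timeline have no effect on the limitation period under the stated rules.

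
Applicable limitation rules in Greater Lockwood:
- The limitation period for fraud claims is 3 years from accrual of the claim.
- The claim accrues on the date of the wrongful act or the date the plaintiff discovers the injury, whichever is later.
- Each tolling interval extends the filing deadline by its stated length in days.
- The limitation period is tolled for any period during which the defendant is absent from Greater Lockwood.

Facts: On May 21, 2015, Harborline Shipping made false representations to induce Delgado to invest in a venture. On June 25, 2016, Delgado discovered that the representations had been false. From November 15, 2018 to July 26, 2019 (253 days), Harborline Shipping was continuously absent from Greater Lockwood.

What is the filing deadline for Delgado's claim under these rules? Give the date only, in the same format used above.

The claim accrued on June 25, 2016 — the later of the May 21, 2015 act and the June 25, 2016 discovery.
3 years from June 25, 2016 is June 25, 2019.
The period was tolled for 253 days by the defendant's absence from the jurisdiction (November 15, 2018 to July 26, 2019), pushing the deadline to March 4, 2020.

March 4, 2020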